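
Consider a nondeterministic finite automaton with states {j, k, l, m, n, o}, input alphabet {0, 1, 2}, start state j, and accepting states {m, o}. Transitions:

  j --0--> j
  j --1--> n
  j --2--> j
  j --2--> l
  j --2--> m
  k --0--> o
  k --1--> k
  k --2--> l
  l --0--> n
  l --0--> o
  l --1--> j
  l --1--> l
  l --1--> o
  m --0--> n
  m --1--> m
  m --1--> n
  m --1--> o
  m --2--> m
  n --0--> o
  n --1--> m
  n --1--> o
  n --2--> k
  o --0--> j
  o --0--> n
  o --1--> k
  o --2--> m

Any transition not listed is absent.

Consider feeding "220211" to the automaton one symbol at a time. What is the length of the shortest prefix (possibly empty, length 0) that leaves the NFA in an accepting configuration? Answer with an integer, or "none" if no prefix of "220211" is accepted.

1

Start in {j}.
Read '2': j→{j, l, m}; now {j, l, m}.
None of the earlier sets intersect F, but {j, l, m} does.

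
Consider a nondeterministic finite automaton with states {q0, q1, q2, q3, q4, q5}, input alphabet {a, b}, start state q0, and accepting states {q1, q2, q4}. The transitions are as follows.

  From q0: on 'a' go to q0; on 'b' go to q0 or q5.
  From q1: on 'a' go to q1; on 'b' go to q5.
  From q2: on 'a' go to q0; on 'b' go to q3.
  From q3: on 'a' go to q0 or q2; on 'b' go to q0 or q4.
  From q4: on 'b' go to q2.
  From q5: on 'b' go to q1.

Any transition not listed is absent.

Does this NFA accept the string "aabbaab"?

No

Start in {q0}.
Read 'a': {q0} → {q0}.
Read 'a': {q0} → {q0}.
Read 'b': {q0} → {q0, q5}.
Read 'b': {q0, q5} → {q0, q1, q5}.
Read 'a': {q0, q1, q5} → {q0, q1}.
Read 'a': {q0, q1} → {q0, q1}.
Read 'b': {q0, q1} → {q0, q5}.
The final set {q0, q5} contains no accepting state.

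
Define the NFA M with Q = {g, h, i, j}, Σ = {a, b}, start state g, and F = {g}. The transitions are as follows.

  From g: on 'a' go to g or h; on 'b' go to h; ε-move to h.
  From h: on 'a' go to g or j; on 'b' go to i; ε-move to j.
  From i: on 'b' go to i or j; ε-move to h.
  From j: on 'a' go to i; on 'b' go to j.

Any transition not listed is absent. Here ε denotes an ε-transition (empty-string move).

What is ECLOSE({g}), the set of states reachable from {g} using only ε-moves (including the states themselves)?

Begin with {g}.
ε-move g → h; add h.
ε-move h → j; add j.

{g, h, j}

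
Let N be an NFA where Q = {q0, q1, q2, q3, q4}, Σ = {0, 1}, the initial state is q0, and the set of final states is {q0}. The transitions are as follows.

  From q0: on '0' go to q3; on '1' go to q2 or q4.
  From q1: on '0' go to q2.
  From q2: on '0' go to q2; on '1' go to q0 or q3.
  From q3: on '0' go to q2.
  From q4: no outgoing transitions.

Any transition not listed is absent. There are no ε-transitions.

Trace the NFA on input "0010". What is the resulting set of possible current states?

{q2, q3}

Start in {q0}.
Read '0': {q0} → {q3}.
Read '0': {q3} → {q2}.
Read '1': {q2} → {q0, q3}.
Read '0': {q0, q3} → {q2, q3}.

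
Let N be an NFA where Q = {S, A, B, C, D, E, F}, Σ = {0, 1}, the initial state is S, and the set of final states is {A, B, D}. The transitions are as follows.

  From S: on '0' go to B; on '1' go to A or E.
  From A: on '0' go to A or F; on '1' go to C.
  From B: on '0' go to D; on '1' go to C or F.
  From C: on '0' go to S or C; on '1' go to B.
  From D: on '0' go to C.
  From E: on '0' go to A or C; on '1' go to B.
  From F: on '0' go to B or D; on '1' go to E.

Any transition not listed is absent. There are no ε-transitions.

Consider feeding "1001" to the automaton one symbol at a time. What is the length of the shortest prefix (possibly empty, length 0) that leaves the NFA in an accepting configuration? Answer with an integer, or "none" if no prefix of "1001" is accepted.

1

Start in {S}.
Read '1': S→{A, E}; now {A, E}.
None of the earlier sets intersect F, but {A, E} does.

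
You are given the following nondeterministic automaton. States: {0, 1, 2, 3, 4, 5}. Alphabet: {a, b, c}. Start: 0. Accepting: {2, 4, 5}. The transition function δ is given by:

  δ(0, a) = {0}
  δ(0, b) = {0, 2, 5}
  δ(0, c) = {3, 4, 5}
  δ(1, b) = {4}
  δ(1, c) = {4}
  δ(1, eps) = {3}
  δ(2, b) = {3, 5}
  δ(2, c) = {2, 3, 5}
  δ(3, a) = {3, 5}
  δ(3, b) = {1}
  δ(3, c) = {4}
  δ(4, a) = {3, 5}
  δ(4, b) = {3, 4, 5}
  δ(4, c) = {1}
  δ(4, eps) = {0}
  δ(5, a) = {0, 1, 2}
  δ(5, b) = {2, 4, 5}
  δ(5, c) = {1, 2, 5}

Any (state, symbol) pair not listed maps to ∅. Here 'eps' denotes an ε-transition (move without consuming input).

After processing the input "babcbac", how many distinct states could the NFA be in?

6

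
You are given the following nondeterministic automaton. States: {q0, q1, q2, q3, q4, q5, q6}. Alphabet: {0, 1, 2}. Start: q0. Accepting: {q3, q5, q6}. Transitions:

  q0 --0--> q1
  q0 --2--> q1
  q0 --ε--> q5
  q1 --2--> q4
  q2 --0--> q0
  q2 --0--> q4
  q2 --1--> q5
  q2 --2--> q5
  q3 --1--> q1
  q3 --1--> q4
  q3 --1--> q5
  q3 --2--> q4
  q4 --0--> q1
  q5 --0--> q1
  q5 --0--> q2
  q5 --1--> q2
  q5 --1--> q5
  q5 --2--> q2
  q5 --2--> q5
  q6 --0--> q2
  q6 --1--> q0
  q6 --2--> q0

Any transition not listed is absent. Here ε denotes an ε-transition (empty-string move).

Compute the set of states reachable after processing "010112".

Start: ε-closure({q0}) = {q0, q5}.
Read '0': q0→{q1}, q5→{q1, q2}; now {q1, q2}.
Read '1': q1→∅, q2→{q5}; now {q5}.
Read '0': q5→{q1, q2}; now {q1, q2}.
Read '1': q1→∅, q2→{q5}; now {q5}.
Read '1': q5→{q2, q5}; now {q2, q5}.
Read '2': q2→{q5}, q5→{q2, q5}; now {q2, q5}.

{q2, q5}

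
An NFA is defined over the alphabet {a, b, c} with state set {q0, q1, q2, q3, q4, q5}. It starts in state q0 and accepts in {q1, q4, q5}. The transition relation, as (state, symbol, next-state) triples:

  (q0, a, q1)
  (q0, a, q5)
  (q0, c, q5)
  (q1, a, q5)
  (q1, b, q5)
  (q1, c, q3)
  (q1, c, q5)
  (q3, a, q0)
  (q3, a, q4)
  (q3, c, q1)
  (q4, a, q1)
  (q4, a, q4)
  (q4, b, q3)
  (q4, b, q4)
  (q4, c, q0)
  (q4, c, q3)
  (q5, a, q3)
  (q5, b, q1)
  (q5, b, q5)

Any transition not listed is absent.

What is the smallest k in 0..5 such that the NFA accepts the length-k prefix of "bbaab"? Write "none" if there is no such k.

none

Start in {q0}.
Read 'b': {q0} → ∅.
The set is empty and remains empty for the remaining 4 symbols.
No reachable set along the way intersects F.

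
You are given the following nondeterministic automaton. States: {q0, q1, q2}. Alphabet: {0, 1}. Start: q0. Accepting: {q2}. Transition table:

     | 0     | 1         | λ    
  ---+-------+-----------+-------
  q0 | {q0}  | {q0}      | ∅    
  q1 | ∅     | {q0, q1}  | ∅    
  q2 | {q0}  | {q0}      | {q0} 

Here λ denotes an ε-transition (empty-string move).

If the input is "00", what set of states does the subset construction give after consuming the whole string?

{q0}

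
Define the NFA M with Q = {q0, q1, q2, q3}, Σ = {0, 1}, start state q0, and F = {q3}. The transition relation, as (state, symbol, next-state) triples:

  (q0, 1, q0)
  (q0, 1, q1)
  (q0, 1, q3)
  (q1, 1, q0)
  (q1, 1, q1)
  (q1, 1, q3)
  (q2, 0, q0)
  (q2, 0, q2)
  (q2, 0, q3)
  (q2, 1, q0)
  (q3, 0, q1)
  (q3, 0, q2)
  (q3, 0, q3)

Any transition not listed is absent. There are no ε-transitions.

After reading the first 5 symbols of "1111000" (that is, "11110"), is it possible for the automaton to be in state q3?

Yes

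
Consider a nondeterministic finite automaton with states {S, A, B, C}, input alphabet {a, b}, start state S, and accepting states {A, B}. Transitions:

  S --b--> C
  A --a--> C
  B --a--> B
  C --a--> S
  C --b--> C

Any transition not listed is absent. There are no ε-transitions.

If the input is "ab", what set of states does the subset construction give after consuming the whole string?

∅

Start in {S}.
Read 'a': {S} → ∅.
The set is empty and remains empty for the remaining 1 symbol.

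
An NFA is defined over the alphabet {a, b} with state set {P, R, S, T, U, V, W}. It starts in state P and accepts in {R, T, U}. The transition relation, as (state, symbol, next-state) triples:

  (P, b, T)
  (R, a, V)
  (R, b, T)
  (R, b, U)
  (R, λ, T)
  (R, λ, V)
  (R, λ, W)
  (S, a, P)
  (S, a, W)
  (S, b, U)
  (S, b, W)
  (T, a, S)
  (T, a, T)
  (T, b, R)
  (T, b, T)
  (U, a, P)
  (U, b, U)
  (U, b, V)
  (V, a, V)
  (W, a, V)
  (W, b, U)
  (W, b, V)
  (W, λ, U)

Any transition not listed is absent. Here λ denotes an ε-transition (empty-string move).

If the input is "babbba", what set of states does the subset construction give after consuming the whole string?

Start in {P}.
Read 'b': P→{T}; now {T}.
Read 'a': T→{S, T}; now {S, T}.
Read 'b': S→{U, W}, T→{R, T}; union {R, T, U, W}; ε-closure = {R, T, U, V, W}.
Read 'b': R→{T, U}, T→{R, T}, U→{U, V}, V→∅, W→{U, V}; union {R, T, U, V}; ε-closure = {R, T, U, V, W}.
Read 'b': R→{T, U}, T→{R, T}, U→{U, V}, V→∅, W→{U, V}; union {R, T, U, V}; ε-closure = {R, T, U, V, W}.
Read 'a': R→{V}, T→{S, T}, U→{P}, V→{V}, W→{V}; now {P, S, T, V}.

{P, S, T, V}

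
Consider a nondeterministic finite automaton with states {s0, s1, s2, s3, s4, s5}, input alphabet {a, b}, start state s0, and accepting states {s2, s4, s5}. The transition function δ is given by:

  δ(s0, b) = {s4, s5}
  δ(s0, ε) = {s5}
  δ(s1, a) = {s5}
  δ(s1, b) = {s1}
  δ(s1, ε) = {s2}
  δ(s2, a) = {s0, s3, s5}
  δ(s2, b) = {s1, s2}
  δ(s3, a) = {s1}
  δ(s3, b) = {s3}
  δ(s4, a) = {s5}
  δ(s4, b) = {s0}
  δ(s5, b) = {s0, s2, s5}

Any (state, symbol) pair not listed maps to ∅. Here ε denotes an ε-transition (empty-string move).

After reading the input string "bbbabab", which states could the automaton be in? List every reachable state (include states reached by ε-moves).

{s0, s1, s2, s3, s4, s5}

Start: ε-closure({s0}) = {s0, s5}.
Read 'b': {s0, s5} → {s0, s2, s4, s5}.
Read 'b': {s0, s2, s4, s5} → {s0, s1, s2, s4, s5}.
Read 'b': {s0, s1, s2, s4, s5} → {s0, s1, s2, s4, s5}.
Read 'a': {s0, s1, s2, s4, s5} → {s0, s3, s5}.
Read 'b': {s0, s3, s5} → {s0, s2, s3, s4, s5}.
Read 'a': {s0, s2, s3, s4, s5} → {s0, s1, s2, s3, s5}.
Read 'b': {s0, s1, s2, s3, s5} → {s0, s1, s2, s3, s4, s5}.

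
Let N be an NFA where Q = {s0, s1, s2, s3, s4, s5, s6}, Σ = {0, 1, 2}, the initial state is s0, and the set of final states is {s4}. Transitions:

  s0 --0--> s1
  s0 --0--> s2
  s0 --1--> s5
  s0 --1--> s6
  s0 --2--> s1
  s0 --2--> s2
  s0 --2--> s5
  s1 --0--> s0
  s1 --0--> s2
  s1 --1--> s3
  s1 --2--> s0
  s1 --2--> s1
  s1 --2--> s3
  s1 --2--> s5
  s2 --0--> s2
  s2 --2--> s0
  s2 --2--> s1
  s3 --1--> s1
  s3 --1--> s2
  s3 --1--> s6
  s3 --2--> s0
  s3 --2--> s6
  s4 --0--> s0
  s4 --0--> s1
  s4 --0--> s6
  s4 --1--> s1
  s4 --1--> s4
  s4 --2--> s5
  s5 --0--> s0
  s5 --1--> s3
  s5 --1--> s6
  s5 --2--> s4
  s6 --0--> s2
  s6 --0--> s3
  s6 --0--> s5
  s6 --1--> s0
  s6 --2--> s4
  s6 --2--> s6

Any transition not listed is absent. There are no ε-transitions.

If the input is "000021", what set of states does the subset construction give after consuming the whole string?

Start in {s0}.
Read '0': s0→{s1, s2}; now {s1, s2}.
Read '0': s1→{s0, s2}, s2→{s2}; now {s0, s2}.
Read '0': s0→{s1, s2}, s2→{s2}; now {s1, s2}.
Read '0': s1→{s0, s2}, s2→{s2}; now {s0, s2}.
Read '2': s0→{s1, s2, s5}, s2→{s0, s1}; now {s0, s1, s2, s5}.
Read '1': s0→{s5, s6}, s1→{s3}, s2→∅, s5→{s3, s6}; now {s3, s5, s6}.

{s3, s5, s6}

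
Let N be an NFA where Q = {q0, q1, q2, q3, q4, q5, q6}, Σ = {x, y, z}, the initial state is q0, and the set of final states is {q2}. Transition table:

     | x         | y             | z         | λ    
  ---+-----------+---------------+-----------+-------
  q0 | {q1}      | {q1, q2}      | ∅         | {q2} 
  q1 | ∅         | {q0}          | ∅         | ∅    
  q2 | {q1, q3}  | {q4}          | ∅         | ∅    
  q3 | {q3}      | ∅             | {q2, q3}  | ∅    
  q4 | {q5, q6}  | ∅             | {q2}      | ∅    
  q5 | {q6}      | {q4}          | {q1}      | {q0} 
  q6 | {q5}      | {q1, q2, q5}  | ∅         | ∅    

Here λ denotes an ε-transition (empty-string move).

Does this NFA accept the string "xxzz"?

Yes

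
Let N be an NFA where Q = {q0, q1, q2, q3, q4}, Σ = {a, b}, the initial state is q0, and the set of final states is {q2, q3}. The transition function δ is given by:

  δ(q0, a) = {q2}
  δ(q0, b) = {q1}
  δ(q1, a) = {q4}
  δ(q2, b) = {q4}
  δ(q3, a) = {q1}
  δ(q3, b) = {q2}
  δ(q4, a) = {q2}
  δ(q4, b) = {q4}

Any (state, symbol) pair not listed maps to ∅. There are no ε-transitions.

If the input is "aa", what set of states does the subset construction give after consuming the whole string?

∅

Start in {q0}.
Read 'a': {q0} → {q2}.
Read 'a': {q2} → ∅.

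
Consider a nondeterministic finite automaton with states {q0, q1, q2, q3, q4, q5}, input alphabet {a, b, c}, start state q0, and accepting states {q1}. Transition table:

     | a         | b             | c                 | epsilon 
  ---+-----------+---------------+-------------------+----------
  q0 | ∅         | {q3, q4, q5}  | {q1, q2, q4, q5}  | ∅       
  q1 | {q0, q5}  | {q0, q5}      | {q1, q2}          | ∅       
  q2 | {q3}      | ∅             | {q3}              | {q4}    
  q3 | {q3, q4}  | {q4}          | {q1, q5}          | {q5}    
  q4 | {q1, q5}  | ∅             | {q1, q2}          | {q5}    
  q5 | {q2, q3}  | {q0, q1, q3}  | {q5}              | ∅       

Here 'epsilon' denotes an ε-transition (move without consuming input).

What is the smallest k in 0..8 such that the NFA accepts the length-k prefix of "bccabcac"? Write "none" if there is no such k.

2

Start in {q0}.
Read 'b': q0→{q3, q4, q5}; now {q3, q4, q5}.
Read 'c': q3→{q1, q5}, q4→{q1, q2}, q5→{q5}; union {q1, q2, q5}; ε-closure = {q1, q2, q4, q5}.
None of the earlier sets intersect F, but {q1, q2, q4, q5} does.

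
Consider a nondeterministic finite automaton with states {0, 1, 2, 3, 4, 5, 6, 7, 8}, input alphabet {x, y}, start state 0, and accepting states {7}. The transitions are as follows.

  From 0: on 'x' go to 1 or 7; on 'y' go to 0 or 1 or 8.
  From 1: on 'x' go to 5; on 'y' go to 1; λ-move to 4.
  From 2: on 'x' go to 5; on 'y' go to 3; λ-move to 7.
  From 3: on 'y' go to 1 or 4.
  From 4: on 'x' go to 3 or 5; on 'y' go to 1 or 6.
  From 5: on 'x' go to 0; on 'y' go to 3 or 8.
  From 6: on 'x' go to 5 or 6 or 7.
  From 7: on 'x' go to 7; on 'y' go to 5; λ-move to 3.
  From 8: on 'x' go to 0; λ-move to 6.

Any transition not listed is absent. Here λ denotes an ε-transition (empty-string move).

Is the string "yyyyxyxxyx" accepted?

Start in {0}.
Read 'y': 0→{0, 1, 8}; union {0, 1, 8}; ε-closure = {0, 1, 4, 6, 8}.
Read 'y': 0→{0, 1, 8}, 1→{1}, 4→{1, 6}, 6→∅, 8→∅; union {0, 1, 6, 8}; ε-closure = {0, 1, 4, 6, 8}.
Read 'y': 0→{0, 1, 8}, 1→{1}, 4→{1, 6}, 6→∅, 8→∅; union {0, 1, 6, 8}; ε-closure = {0, 1, 4, 6, 8}.
Read 'y': 0→{0, 1, 8}, 1→{1}, 4→{1, 6}, 6→∅, 8→∅; union {0, 1, 6, 8}; ε-closure = {0, 1, 4, 6, 8}.
Read 'x': 0→{1, 7}, 1→{5}, 4→{3, 5}, 6→{5, 6, 7}, 8→{0}; union {0, 1, 3, 5, 6, 7}; ε-closure = {0, 1, 3, 4, 5, 6, 7}.
Read 'y': 0→{0, 1, 8}, 1→{1}, 3→{1, 4}, 4→{1, 6}, 5→{3, 8}, 6→∅, 7→{5}; now {0, 1, 3, 4, 5, 6, 8}.
Read 'x': 0→{1, 7}, 1→{5}, 3→∅, 4→{3, 5}, 5→{0}, 6→{5, 6, 7}, 8→{0}; union {0, 1, 3, 5, 6, 7}; ε-closure = {0, 1, 3, 4, 5, 6, 7}.
Read 'x': 0→{1, 7}, 1→{5}, 3→∅, 4→{3, 5}, 5→{0}, 6→{5, 6, 7}, 7→{7}; union {0, 1, 3, 5, 6, 7}; ε-closure = {0, 1, 3, 4, 5, 6, 7}.
Read 'y': 0→{0, 1, 8}, 1→{1}, 3→{1, 4}, 4→{1, 6}, 5→{3, 8}, 6→∅, 7→{5}; now {0, 1, 3, 4, 5, 6, 8}.
Read 'x': 0→{1, 7}, 1→{5}, 3→∅, 4→{3, 5}, 5→{0}, 6→{5, 6, 7}, 8→{0}; union {0, 1, 3, 5, 6, 7}; ε-closure = {0, 1, 3, 4, 5, 6, 7}.
The final set {0, 1, 3, 4, 5, 6, 7} contains the accepting state 7.

Yes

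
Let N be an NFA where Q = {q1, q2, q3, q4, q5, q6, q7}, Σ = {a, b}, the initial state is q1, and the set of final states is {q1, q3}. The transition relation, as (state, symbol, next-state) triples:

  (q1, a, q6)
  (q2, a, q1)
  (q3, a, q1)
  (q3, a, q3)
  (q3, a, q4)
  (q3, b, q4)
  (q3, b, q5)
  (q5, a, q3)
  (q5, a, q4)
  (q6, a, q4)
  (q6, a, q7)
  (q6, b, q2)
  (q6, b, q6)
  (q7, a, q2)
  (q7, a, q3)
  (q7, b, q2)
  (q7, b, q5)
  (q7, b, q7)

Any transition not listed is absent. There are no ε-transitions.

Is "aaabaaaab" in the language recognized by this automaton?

No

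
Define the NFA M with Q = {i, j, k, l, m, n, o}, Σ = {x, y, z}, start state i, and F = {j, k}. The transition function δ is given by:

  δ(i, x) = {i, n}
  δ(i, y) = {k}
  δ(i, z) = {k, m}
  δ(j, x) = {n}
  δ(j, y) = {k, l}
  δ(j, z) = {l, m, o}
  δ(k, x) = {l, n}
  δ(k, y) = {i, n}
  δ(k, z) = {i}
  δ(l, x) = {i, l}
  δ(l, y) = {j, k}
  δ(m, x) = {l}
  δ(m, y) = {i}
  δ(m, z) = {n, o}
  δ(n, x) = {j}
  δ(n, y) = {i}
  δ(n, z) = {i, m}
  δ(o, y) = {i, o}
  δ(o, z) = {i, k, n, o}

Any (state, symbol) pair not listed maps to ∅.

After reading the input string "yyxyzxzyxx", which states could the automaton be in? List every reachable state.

{i, j, l, n}

Start in {i}.
Read 'y': {i} → {k}.
Read 'y': {k} → {i, n}.
Read 'x': {i, n} → {i, j, n}.
Read 'y': {i, j, n} → {i, k, l}.
Read 'z': {i, k, l} → {i, k, m}.
Read 'x': {i, k, m} → {i, l, n}.
Read 'z': {i, l, n} → {i, k, m}.
Read 'y': {i, k, m} → {i, k, n}.
Read 'x': {i, k, n} → {i, j, l, n}.
Read 'x': {i, j, l, n} → {i, j, l, n}.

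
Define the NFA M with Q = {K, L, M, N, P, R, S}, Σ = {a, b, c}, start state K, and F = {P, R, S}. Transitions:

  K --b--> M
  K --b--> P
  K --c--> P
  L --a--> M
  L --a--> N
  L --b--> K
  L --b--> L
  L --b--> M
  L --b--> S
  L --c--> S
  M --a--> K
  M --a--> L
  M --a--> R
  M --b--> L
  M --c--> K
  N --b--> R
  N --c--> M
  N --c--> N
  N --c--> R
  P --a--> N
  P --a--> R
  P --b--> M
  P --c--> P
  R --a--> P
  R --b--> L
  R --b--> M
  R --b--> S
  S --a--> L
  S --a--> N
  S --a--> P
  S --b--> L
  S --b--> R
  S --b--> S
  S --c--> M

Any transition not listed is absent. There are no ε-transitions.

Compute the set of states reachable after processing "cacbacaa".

{M, N, P, R}

Start in {K}.
Read 'c': {K} → {P}.
Read 'a': {P} → {N, R}.
Read 'c': {N, R} → {M, N, R}.
Read 'b': {M, N, R} → {L, M, R, S}.
Read 'a': {L, M, R, S} → {K, L, M, N, P, R}.
Read 'c': {K, L, M, N, P, R} → {K, M, N, P, R, S}.
Read 'a': {K, M, N, P, R, S} → {K, L, N, P, R}.
Read 'a': {K, L, N, P, R} → {M, N, P, R}.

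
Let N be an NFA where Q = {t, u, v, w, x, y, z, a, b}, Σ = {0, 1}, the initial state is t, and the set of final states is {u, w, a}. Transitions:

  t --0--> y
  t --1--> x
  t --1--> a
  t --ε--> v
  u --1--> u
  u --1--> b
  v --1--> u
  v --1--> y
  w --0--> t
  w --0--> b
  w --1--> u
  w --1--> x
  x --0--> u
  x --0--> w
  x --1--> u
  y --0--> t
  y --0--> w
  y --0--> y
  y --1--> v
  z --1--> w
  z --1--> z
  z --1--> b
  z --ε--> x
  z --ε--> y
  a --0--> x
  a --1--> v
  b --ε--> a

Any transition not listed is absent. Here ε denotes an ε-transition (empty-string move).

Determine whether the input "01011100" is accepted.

Start: ε-closure({t}) = {t, v}.
Read '0': t→{y}, v→∅; now {y}.
Read '1': y→{v}; now {v}.
Read '0': v→∅; now ∅.
The set is empty and remains empty for the remaining 5 symbols.
The final set ∅ contains no accepting state.

No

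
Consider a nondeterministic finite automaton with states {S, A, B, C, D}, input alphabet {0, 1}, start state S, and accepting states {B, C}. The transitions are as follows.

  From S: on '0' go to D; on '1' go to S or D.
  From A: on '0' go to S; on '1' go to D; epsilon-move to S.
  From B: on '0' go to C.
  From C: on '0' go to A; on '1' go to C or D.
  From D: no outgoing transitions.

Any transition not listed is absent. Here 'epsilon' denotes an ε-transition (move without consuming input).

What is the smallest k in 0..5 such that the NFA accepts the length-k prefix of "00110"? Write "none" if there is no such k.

Start in {S}.
Read '0': S→{D}; now {D}.
Read '0': D→∅; now ∅.
The set is empty and remains empty for the remaining 3 symbols.
No reachable set along the way intersects F.

none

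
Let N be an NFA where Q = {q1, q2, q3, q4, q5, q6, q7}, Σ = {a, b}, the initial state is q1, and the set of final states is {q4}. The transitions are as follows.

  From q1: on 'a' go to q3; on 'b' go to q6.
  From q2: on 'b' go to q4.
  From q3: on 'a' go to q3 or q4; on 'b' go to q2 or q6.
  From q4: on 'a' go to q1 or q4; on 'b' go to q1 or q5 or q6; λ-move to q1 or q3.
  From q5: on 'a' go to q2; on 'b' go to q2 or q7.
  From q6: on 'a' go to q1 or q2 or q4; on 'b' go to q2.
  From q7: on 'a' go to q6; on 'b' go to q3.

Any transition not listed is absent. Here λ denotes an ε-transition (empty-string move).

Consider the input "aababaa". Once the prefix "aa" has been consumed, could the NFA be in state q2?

No

Start in {q1}.
Read 'a': {q1} → {q3}.
Read 'a': {q3} → {q1, q3, q4}.
State q2 is not in {q1, q3, q4}.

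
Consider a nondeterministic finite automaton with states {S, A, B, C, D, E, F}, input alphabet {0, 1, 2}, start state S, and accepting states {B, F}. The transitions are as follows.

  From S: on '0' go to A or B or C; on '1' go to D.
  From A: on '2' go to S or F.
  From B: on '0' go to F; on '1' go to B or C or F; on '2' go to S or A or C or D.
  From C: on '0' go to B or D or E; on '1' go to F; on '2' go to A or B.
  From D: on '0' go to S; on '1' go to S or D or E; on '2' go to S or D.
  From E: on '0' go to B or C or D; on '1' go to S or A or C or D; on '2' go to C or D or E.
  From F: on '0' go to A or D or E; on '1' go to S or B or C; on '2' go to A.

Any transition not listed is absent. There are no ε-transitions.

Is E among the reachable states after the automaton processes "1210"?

Start in {S}.
Read '1': S→{D}; now {D}.
Read '2': D→{S, D}; now {S, D}.
Read '1': S→{D}, D→{S, D, E}; now {S, D, E}.
Read '0': S→{A, B, C}, D→{S}, E→{B, C, D}; now {S, A, B, C, D}.
State E is not in {S, A, B, C, D}.

No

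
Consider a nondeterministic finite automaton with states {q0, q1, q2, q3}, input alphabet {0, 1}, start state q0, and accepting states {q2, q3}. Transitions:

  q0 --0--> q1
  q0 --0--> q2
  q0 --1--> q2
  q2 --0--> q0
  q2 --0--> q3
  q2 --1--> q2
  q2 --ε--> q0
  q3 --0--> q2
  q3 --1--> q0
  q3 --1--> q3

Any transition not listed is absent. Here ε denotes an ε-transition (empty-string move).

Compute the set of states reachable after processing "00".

{q0, q1, q2, q3}

Start in {q0}.
Read '0': {q0} → {q0, q1, q2}.
Read '0': {q0, q1, q2} → {q0, q1, q2, q3}.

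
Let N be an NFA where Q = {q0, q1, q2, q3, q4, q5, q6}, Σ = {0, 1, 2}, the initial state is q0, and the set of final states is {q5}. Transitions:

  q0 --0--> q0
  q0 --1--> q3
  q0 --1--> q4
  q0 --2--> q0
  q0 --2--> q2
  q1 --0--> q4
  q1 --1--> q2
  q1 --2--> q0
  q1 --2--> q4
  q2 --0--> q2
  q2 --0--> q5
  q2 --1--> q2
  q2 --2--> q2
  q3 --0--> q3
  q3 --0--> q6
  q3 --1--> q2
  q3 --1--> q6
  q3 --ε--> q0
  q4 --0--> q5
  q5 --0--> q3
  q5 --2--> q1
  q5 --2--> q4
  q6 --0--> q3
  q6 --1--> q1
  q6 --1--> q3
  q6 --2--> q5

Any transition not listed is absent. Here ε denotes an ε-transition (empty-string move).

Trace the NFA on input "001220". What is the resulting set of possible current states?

Start in {q0}.
Read '0': q0→{q0}; now {q0}.
Read '0': q0→{q0}; now {q0}.
Read '1': q0→{q3, q4}; union {q3, q4}; ε-closure = {q0, q3, q4}.
Read '2': q0→{q0, q2}, q3→∅, q4→∅; now {q0, q2}.
Read '2': q0→{q0, q2}, q2→{q2}; now {q0, q2}.
Read '0': q0→{q0}, q2→{q2, q5}; now {q0, q2, q5}.

{q0, q2, q5}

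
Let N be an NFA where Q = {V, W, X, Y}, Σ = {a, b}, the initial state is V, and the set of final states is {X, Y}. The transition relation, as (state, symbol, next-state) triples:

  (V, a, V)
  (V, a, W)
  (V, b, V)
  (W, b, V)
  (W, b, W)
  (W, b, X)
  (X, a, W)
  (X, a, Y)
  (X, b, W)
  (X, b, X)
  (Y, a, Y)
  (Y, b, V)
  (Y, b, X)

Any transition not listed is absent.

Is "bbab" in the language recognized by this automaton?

Start in {V}.
Read 'b': V→{V}; now {V}.
Read 'b': V→{V}; now {V}.
Read 'a': V→{V, W}; now {V, W}.
Read 'b': V→{V}, W→{V, W, X}; now {V, W, X}.
The final set {V, W, X} contains the accepting state X.

Yes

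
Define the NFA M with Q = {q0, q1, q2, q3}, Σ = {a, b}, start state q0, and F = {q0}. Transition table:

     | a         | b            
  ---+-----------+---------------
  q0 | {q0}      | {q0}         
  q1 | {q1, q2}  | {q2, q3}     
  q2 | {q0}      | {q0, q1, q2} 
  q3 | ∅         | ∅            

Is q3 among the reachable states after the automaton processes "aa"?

No

Start in {q0}.
Read 'a': {q0} → {q0}.
Read 'a': {q0} → {q0}.
State q3 is not in {q0}.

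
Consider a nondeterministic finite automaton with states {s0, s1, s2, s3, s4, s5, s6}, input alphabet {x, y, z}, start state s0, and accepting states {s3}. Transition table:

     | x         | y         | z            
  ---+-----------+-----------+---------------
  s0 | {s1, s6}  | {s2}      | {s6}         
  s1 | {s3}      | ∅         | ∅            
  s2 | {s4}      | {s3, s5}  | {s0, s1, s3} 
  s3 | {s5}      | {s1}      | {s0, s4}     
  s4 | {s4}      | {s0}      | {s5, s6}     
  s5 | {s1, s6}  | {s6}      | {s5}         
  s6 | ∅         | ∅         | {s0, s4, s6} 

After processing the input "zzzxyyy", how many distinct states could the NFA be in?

2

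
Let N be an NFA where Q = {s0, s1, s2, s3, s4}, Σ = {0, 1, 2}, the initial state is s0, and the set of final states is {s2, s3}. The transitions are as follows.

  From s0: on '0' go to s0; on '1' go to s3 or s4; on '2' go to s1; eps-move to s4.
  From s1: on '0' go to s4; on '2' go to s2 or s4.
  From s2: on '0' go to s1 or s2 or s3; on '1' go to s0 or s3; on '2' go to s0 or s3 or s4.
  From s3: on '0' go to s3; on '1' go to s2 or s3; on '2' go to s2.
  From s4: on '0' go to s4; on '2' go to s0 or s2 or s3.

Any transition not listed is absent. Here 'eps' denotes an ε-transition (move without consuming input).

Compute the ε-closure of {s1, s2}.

Begin with {s1, s2}.
No ε-moves leave this set, so the closure equals the set itself.

{s1, s2}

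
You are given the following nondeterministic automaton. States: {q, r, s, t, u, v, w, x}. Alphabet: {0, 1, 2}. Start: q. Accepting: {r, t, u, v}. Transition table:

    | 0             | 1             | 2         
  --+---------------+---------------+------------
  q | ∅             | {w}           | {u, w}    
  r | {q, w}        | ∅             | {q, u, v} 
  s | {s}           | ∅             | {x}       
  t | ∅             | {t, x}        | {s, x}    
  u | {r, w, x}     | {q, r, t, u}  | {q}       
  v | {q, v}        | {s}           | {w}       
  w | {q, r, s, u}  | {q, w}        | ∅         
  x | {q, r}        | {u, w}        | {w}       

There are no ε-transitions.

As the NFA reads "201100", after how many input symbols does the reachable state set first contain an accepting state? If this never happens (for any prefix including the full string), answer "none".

1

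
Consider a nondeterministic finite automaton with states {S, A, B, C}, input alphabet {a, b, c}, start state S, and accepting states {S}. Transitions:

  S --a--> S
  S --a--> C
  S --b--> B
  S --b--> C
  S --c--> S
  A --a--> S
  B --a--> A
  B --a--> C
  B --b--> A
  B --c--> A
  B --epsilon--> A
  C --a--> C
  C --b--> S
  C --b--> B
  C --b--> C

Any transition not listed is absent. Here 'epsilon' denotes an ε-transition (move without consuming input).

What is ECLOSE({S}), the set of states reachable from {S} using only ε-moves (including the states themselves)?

{S}

Begin with {S}.
No ε-moves leave this set, so the closure equals the set itself.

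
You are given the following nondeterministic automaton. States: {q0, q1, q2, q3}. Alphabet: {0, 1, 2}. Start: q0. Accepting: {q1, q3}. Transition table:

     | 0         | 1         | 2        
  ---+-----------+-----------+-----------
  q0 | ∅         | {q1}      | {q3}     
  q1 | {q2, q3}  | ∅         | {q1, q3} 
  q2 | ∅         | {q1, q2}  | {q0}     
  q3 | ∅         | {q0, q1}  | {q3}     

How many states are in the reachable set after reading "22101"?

3

Start in {q0}.
Read '2': {q0} → {q3}.
Read '2': {q3} → {q3}.
Read '1': {q3} → {q0, q1}.
Read '0': {q0, q1} → {q2, q3}.
Read '1': {q2, q3} → {q0, q1, q2}.
That set has 3 states.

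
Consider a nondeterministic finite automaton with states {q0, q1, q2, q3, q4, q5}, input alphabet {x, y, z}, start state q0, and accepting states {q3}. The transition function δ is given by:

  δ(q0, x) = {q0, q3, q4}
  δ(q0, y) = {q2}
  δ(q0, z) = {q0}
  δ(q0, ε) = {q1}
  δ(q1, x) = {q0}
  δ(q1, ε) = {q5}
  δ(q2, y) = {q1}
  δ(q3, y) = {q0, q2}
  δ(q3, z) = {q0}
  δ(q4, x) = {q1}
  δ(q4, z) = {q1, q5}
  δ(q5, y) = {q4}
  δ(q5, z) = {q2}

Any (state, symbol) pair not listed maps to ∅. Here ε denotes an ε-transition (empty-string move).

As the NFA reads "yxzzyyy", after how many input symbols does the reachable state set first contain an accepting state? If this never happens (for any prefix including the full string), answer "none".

Start: ε-closure({q0}) = {q0, q1, q5}.
Read 'y': q0→{q2}, q1→∅, q5→{q4}; now {q2, q4}.
Read 'x': q2→∅, q4→{q1}; union {q1}; ε-closure = {q1, q5}.
Read 'z': q1→∅, q5→{q2}; now {q2}.
Read 'z': q2→∅; now ∅.
The set is empty and remains empty for the remaining 3 symbols.
No reachable set along the way intersects F.

none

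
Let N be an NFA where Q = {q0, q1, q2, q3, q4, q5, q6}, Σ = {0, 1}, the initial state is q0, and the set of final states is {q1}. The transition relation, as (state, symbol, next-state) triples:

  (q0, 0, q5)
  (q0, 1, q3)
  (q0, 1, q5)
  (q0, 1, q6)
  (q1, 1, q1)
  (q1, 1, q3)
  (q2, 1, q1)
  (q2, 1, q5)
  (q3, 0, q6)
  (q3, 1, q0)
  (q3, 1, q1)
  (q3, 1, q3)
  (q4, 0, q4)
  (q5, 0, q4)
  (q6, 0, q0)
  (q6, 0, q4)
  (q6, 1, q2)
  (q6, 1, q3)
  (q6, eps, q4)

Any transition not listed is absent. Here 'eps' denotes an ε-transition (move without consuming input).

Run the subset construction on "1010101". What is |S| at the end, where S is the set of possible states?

Start in {q0}.
Read '1': {q0} → {q3, q4, q5, q6}.
Read '0': {q3, q4, q5, q6} → {q0, q4, q6}.
Read '1': {q0, q4, q6} → {q2, q3, q4, q5, q6}.
Read '0': {q2, q3, q4, q5, q6} → {q0, q4, q6}.
Read '1': {q0, q4, q6} → {q2, q3, q4, q5, q6}.
Read '0': {q2, q3, q4, q5, q6} → {q0, q4, q6}.
Read '1': {q0, q4, q6} → {q2, q3, q4, q5, q6}.
That set has 5 states.

5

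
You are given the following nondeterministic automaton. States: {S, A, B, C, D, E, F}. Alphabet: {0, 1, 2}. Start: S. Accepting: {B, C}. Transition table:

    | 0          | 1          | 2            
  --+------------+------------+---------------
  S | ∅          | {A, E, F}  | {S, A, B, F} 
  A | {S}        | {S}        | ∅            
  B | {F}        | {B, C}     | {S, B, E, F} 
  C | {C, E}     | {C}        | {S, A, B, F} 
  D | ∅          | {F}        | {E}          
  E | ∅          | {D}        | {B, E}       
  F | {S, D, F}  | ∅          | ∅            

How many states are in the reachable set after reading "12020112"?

0

Start in {S}.
Read '1': S→{A, E, F}; now {A, E, F}.
Read '2': A→∅, E→{B, E}, F→∅; now {B, E}.
Read '0': B→{F}, E→∅; now {F}.
Read '2': F→∅; now ∅.
The set is empty and remains empty for the remaining 4 symbols.
That set has 0 states.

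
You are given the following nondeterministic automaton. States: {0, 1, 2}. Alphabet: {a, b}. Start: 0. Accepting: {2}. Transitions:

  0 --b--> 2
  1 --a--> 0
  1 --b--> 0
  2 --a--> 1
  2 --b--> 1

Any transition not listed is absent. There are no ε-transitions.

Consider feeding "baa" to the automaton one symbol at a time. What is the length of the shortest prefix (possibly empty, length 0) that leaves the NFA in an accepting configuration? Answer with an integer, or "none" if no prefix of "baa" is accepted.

1

Start in {0}.
Read 'b': 0→{2}; now {2}.
None of the earlier sets intersect F, but {2} does.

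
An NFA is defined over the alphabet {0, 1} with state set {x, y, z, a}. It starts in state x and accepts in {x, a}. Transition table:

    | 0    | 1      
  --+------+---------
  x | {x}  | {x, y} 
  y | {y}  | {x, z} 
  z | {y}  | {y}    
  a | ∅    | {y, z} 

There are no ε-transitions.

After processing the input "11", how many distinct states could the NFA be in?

Start in {x}.
Read '1': x→{x, y}; now {x, y}.
Read '1': x→{x, y}, y→{x, z}; now {x, y, z}.
That set has 3 states.

3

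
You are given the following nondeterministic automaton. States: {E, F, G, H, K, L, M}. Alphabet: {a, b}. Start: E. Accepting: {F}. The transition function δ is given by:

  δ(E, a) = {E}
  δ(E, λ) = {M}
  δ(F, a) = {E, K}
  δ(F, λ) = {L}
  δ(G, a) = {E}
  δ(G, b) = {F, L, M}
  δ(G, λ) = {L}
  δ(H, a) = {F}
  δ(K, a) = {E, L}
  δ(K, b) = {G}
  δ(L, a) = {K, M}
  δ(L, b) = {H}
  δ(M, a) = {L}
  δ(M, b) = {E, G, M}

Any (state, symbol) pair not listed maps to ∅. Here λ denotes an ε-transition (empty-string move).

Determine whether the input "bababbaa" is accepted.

Start: ε-closure({E}) = {E, M}.
Read 'b': {E, M} → {E, G, L, M}.
Read 'a': {E, G, L, M} → {E, K, L, M}.
Read 'b': {E, K, L, M} → {E, G, H, L, M}.
Read 'a': {E, G, H, L, M} → {E, F, K, L, M}.
Read 'b': {E, F, K, L, M} → {E, G, H, L, M}.
Read 'b': {E, G, H, L, M} → {E, F, G, H, L, M}.
Read 'a': {E, F, G, H, L, M} → {E, F, K, L, M}.
Read 'a': {E, F, K, L, M} → {E, K, L, M}.
The final set {E, K, L, M} contains no accepting state.

No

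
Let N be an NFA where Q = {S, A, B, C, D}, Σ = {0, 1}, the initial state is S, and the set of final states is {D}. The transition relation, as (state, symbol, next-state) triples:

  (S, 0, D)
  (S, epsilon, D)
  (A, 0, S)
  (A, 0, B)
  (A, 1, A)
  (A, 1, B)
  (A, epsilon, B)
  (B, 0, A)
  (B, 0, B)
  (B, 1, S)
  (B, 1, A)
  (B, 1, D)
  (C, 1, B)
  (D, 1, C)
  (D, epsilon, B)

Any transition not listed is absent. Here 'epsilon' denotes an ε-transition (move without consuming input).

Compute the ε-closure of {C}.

{C}

Begin with {C}.
No ε-moves leave this set, so the closure equals the set itself.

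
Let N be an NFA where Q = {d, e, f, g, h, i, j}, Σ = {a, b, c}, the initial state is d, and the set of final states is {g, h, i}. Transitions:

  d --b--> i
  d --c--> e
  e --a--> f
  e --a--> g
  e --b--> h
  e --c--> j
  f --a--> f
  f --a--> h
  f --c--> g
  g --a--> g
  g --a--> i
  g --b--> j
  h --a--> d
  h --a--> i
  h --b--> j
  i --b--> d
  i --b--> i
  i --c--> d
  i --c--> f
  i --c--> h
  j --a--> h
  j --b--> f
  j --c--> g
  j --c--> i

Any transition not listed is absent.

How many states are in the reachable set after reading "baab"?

Start in {d}.
Read 'b': d→{i}; now {i}.
Read 'a': i→∅; now ∅.
The set is empty and remains empty for the remaining 2 symbols.
That set has 0 states.

0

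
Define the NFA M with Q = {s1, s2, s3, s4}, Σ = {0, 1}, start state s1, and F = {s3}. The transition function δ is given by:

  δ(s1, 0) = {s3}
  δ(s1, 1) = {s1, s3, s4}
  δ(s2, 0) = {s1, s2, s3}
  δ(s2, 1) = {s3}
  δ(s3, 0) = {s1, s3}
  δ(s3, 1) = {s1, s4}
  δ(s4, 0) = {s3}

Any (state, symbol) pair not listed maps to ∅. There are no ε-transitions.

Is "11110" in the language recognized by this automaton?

Start in {s1}.
Read '1': {s1} → {s1, s3, s4}.
Read '1': {s1, s3, s4} → {s1, s3, s4}.
Read '1': {s1, s3, s4} → {s1, s3, s4}.
Read '1': {s1, s3, s4} → {s1, s3, s4}.
Read '0': {s1, s3, s4} → {s1, s3}.
The final set {s1, s3} contains the accepting state s3.

Yes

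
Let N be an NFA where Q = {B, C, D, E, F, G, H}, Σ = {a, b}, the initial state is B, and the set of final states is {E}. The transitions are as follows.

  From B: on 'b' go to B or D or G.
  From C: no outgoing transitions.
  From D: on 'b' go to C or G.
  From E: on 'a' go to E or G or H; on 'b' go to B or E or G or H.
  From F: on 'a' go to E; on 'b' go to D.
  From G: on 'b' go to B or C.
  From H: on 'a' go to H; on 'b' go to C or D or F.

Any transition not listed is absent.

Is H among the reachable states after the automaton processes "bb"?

Start in {B}.
Read 'b': B→{B, D, G}; now {B, D, G}.
Read 'b': B→{B, D, G}, D→{C, G}, G→{B, C}; now {B, C, D, G}.
State H is not in {B, C, D, G}.

No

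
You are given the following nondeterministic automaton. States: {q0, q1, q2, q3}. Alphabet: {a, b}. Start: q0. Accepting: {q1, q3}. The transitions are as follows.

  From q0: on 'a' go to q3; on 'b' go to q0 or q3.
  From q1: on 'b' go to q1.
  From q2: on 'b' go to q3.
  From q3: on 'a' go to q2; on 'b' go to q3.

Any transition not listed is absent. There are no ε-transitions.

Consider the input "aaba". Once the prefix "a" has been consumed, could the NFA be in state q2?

No

Start in {q0}.
Read 'a': {q0} → {q3}.
State q2 is not in {q3}.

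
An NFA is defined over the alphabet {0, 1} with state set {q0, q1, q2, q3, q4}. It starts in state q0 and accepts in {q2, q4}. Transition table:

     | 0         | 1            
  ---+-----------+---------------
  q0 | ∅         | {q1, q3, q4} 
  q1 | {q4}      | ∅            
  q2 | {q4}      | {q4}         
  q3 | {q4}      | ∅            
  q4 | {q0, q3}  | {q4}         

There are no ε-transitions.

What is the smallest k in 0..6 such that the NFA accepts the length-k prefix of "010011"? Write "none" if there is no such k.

none

Start in {q0}.
Read '0': q0→∅; now ∅.
The set is empty and remains empty for the remaining 5 symbols.
No reachable set along the way intersects F.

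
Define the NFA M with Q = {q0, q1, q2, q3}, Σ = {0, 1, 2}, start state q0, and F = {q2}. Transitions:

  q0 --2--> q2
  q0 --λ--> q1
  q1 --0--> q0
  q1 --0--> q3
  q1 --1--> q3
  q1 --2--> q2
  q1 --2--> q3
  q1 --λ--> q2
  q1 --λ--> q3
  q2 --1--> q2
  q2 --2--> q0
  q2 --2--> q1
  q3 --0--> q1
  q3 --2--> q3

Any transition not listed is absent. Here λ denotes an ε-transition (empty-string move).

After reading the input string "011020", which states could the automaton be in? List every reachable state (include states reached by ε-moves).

∅

Start: ε-closure({q0}) = {q0, q1, q2, q3}.
Read '0': q0→∅, q1→{q0, q3}, q2→∅, q3→{q1}; union {q0, q1, q3}; ε-closure = {q0, q1, q2, q3}.
Read '1': q0→∅, q1→{q3}, q2→{q2}, q3→∅; now {q2, q3}.
Read '1': q2→{q2}, q3→∅; now {q2}.
Read '0': q2→∅; now ∅.
The set is empty and remains empty for the remaining 2 symbols.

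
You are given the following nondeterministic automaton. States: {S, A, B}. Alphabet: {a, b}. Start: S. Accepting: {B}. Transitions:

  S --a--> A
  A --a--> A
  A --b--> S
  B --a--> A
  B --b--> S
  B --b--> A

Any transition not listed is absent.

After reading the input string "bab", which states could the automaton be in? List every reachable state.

Start in {S}.
Read 'b': S→∅; now ∅.
The set is empty and remains empty for the remaining 2 symbols.

∅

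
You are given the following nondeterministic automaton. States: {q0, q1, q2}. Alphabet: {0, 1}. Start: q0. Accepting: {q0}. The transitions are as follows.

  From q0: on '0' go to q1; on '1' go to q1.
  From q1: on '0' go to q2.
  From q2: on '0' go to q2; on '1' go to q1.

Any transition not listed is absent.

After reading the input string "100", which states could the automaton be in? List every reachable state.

Start in {q0}.
Read '1': q0→{q1}; now {q1}.
Read '0': q1→{q2}; now {q2}.
Read '0': q2→{q2}; now {q2}.

{q2}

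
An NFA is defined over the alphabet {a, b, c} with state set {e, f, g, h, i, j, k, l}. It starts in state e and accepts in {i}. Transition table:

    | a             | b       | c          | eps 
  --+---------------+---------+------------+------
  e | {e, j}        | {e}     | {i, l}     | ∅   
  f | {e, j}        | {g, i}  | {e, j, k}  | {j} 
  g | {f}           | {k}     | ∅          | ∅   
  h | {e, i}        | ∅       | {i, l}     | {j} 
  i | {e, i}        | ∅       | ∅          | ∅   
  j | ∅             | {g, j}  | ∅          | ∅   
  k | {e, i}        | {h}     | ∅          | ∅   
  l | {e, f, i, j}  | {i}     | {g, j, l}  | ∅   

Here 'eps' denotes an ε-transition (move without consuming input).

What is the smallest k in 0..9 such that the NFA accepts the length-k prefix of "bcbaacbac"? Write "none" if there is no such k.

2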